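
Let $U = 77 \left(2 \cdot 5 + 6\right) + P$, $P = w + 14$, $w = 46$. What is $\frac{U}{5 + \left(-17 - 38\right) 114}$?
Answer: $- \frac{1292}{6265} \approx -0.20623$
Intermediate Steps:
$P = 60$ ($P = 46 + 14 = 60$)
$U = 1292$ ($U = 77 \left(2 \cdot 5 + 6\right) + 60 = 77 \left(10 + 6\right) + 60 = 77 \cdot 16 + 60 = 1232 + 60 = 1292$)
$\frac{U}{5 + \left(-17 - 38\right) 114} = \frac{1292}{5 + \left(-17 - 38\right) 114} = \frac{1292}{5 - 6270} = \frac{1292}{-6265} = 1292 \left(- \frac{1}{6265}\right) = - \frac{1292}{6265}$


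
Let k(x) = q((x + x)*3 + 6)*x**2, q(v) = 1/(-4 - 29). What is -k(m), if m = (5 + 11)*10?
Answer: 25600/33 ≈ 775.76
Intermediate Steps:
q(v) = -1/33 (q(v) = 1/(-33) = -1/33)
m = 160 (m = 16*10 = 160)
k(x) = -x**2/33
-k(m) = -(-1)*160**2/33 = -(-1)*25600/33 = -1*(-25600/33) = 25600/33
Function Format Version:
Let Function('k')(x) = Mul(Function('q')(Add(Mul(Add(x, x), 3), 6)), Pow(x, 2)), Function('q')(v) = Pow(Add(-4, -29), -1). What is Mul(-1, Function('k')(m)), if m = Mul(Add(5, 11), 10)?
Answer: Rational(25600, 33) ≈ 775.76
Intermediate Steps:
Function('q')(v) = Rational(-1, 33) (Function('q')(v) = Pow(-33, -1) = Rational(-1, 33))
m = 160 (m = Mul(16, 10) = 160)
Function('k')(x) = Mul(Rational(-1, 33), Pow(x, 2))
Mul(-1, Function('k')(m)) = Mul(-1, Mul(Rational(-1, 33), Pow(160, 2))) = Mul(-1, Mul(Rational(-1, 33), 25600)) = Mul(-1, Rational(-25600, 33)) = Rational(25600, 33)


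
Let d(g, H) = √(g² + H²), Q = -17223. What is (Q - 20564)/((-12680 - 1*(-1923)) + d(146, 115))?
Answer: 406474759/115678508 + 37787*√34541/115678508 ≈ 3.5745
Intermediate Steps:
d(g, H) = √(H² + g²)
(Q - 20564)/((-12680 - 1*(-1923)) + d(146, 115)) = (-17223 - 20564)/((-12680 - 1*(-1923)) + √(115² + 146²)) = -37787/((-12680 + 1923) + √(13225 + 21316)) = -37787/(-10757 + √34541)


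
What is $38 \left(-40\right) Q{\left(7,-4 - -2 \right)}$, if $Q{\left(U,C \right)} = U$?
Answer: $-10640$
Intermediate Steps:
$38 \left(-40\right) Q{\left(7,-4 - -2 \right)} = 38 \left(-40\right) 7 = \left(-1520\right) 7 = -10640$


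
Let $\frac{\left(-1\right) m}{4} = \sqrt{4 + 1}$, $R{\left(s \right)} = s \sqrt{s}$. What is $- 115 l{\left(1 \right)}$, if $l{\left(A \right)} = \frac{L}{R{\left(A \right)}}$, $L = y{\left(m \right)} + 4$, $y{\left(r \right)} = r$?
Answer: $-460 + 460 \sqrt{5} \approx 568.59$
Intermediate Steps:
$R{\left(s \right)} = s^{\frac{3}{2}}$
$m = - 4 \sqrt{5}$ ($m = - 4 \sqrt{4 + 1} = - 4 \sqrt{5} \approx -8.9443$)
$L = 4 - 4 \sqrt{5}$ ($L = - 4 \sqrt{5} + 4 = 4 - 4 \sqrt{5} \approx -4.9443$)
$l{\left(A \right)} = \frac{4 - 4 \sqrt{5}}{A^{\frac{3}{2}}}$
$- 115 l{\left(1 \right)} = - 115 \cdot 4 \cdot 1^{-3/2} \left(1 - \sqrt{5}\right) = - 115 \cdot 4 \cdot 1 \left(1 - \sqrt{5}\right) = - 115 \left(4 - 4 \sqrt{5}\right) = -460 + 460 \sqrt{5}$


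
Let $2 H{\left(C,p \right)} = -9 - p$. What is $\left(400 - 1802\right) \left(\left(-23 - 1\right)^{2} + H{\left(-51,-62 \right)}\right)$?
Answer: $-844705$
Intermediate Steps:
$H{\left(C,p \right)} = - \frac{9}{2} - \frac{p}{2}$ ($H{\left(C,p \right)} = \frac{-9 - p}{2} = - \frac{9}{2} - \frac{p}{2}$)
$\left(400 - 1802\right) \left(\left(-23 - 1\right)^{2} + H{\left(-51,-62 \right)}\right) = \left(400 - 1802\right) \left(\left(-23 - 1\right)^{2} - - \frac{53}{2}\right) = - 1402 \left(\left(-24\right)^{2} + \left(- \frac{9}{2} + 31\right)\right) = - 1402 \left(576 + \frac{53}{2}\right) = \left(-1402\right) \frac{1205}{2} = -844705$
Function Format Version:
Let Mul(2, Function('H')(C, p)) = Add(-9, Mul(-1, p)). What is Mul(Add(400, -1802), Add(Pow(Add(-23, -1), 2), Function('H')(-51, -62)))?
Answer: -844705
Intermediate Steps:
Function('H')(C, p) = Add(Rational(-9, 2), Mul(Rational(-1, 2), p)) (Function('H')(C, p) = Mul(Rational(1, 2), Add(-9, Mul(-1, p))) = Add(Rational(-9, 2), Mul(Rational(-1, 2), p)))
Mul(Add(400, -1802), Add(Pow(Add(-23, -1), 2), Function('H')(-51, -62))) = Mul(Add(400, -1802), Add(Pow(Add(-23, -1), 2), Add(Rational(-9, 2), Mul(Rational(-1, 2), -62)))) = Mul(-1402, Add(Pow(-24, 2), Add(Rational(-9, 2), 31))) = Mul(-1402, Add(576, Rational(53, 2))) = Mul(-1402, Rational(1205, 2)) = -844705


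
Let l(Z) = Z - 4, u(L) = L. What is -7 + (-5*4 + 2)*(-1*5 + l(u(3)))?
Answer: 101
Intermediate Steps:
l(Z) = -4 + Z
-7 + (-5*4 + 2)*(-1*5 + l(u(3))) = -7 + (-5*4 + 2)*(-1*5 + (-4 + 3)) = -7 + (-20 + 2)*(-5 - 1) = -7 - 18*(-6) = -7 + 108 = 101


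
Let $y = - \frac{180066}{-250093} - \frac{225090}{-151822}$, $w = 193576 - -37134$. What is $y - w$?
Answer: $- \frac{4379943635486519}{18984809723} \approx -2.3071 \cdot 10^{5}$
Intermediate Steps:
$w = 230710$ ($w = 193576 + 37134 = 230710$)
$y = \frac{41815706811}{18984809723}$ ($y = \left(-180066\right) \left(- \frac{1}{250093}\right) - - \frac{112545}{75911} = \frac{180066}{250093} + \frac{112545}{75911} = \frac{41815706811}{18984809723} \approx 2.2026$)
$y - w = \frac{41815706811}{18984809723} - 230710 = - \frac{4379943635486519}{18984809723}$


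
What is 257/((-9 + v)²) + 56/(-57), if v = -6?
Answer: 683/4275 ≈ 0.15977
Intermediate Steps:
257/((-9 + v)²) + 56/(-57) = 257/((-9 - 6)²) + 56/(-57) = 257/((-15)²) + 56*(-1/57) = 257/225 - 56/57 = 683/4275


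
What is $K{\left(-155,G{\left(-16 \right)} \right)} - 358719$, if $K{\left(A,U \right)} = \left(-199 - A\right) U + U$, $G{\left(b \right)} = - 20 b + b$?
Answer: $-371791$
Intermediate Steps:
$G{\left(b \right)} = - 19 b$
$K{\left(A,U \right)} = U + U \left(-199 - A\right)$ ($K{\left(A,U \right)} = U \left(-199 - A\right) + U = U + U \left(-199 - A\right)$)
$K{\left(-155,G{\left(-16 \right)} \right)} - 358719 = - \left(-19\right) \left(-16\right) \left(198 - 155\right) - 358719 = \left(-1\right) 304 \cdot 43 - 358719 = -13072 - 358719 = -371791$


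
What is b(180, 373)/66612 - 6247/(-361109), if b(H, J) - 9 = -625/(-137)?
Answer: 4120006285/235387457214 ≈ 0.017503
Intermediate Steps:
b(H, J) = 1858/137 (b(H, J) = 9 - 625/(-137) = 9 - 625*(-1/137) = 9 + 625/137 = 1858/137)
b(180, 373)/66612 - 6247/(-361109) = (1858/137)/66612 - 6247/(-361109) = (1858/137)*(1/66612) - 6247*(-1/361109) = 929/4562922 + 6247/361109 = 4120006285/235387457214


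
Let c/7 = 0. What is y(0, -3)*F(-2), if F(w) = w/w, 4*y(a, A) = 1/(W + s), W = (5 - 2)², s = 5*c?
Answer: 1/36 ≈ 0.027778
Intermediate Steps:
c = 0 (c = 7*0 = 0)
s = 0 (s = 5*0 = 0)
W = 9 (W = 3² = 9)
y(a, A) = 1/36 (y(a, A) = 1/(4*(9 + 0)) = (¼)/9 = (¼)*(⅑) = 1/36)
F(w) = 1
y(0, -3)*F(-2) = (1/36)*1 = 1/36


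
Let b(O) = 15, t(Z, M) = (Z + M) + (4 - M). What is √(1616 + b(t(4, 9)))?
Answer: √1631 ≈ 40.386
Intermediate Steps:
t(Z, M) = 4 + Z (t(Z, M) = (M + Z) + (4 - M) = 4 + Z)
√(1616 + b(t(4, 9))) = √(1616 + 15) = √1631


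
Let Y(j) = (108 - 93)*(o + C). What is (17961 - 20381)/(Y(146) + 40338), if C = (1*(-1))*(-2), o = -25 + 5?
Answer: -605/10017 ≈ -0.060397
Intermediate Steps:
o = -20
C = 2 (C = -1*(-2) = 2)
Y(j) = -270 (Y(j) = (108 - 93)*(-20 + 2) = 15*(-18) = -270)
(17961 - 20381)/(Y(146) + 40338) = (17961 - 20381)/(-270 + 40338) = -2420/40068 = -2420*1/40068 = -605/10017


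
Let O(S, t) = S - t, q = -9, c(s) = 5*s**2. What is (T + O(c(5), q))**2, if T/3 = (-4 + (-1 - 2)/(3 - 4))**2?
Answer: 18769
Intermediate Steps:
T = 3 (T = 3*(-4 + (-1 - 2)/(3 - 4))**2 = 3*(-4 - 3/(-1))**2 = 3*(-4 - 3*(-1))**2 = 3*(-4 + 3)**2 = 3*(-1)**2 = 3*1 = 3)
(T + O(c(5), q))**2 = (3 + (5*5**2 - 1*(-9)))**2 = (3 + (5*25 + 9))**2 = (3 + (125 + 9))**2 = (3 + 134)**2 = 137**2 = 18769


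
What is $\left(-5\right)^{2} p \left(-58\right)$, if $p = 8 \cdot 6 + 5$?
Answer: $-76850$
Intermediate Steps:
$p = 53$ ($p = 48 + 5 = 53$)
$\left(-5\right)^{2} p \left(-58\right) = \left(-5\right)^{2} \cdot 53 \left(-58\right) = 25 \cdot 53 \left(-58\right) = 1325 \left(-58\right) = -76850$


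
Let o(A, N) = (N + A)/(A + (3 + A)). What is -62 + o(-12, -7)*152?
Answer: 1586/21 ≈ 75.524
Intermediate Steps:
o(A, N) = (A + N)/(3 + 2*A)
-62 + o(-12, -7)*152 = -62 + ((-12 - 7)/(3 + 2*(-12)))*152 = -62 + (-19/(3 - 24))*152 = -62 + (-19/(-21))*152 = -62 - 1/21*(-19)*152 = -62 + (19/21)*152 = -62 + 2888/21 = 1586/21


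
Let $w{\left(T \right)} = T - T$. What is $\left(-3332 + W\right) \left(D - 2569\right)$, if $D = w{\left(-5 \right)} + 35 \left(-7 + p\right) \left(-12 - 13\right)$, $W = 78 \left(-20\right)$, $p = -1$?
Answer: $-21676452$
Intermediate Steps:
$w{\left(T \right)} = 0$
$W = -1560$
$D = 7000$ ($D = 0 + 35 \left(-7 - 1\right) \left(-12 - 13\right) = 0 + 35 \left(\left(-8\right) \left(-25\right)\right) = 0 + 35 \cdot 200 = 0 + 7000 = 7000$)
$\left(-3332 + W\right) \left(D - 2569\right) = \left(-3332 - 1560\right) \left(7000 - 2569\right) = \left(-4892\right) 4431 = -21676452$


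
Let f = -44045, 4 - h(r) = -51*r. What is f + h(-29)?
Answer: -45520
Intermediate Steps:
h(r) = 4 + 51*r (h(r) = 4 - (-51)*r = 4 + 51*r)
f + h(-29) = -44045 + (4 + 51*(-29)) = -44045 + (4 - 1479) = -44045 - 1475 = -45520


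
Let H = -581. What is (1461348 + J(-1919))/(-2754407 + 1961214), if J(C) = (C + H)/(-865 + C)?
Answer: -1017098833/552062328 ≈ -1.8424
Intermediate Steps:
J(C) = (-581 + C)/(-865 + C) (J(C) = (C - 581)/(-865 + C) = (-581 + C)/(-865 + C))
(1461348 + J(-1919))/(-2754407 + 1961214) = (1461348 + (-581 - 1919)/(-865 - 1919))/(-2754407 + 1961214) = (1461348 - 2500/(-2784))/(-793193) = (1461348 - 1/2784*(-2500))*(-1/793193) = (1461348 + 625/696)*(-1/793193) = (1017098833/696)*(-1/793193) = -1017098833/552062328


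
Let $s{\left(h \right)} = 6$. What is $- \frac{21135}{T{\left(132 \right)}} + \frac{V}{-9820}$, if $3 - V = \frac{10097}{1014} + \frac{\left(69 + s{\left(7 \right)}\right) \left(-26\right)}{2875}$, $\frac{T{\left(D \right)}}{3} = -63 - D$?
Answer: $\frac{13790502811}{381703400} \approx 36.129$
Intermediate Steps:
$T{\left(D \right)} = -189 - 3 D$ ($T{\left(D \right)} = 3 \left(-63 - D\right) = -189 - 3 D$)
$V = - \frac{732233}{116610}$ ($V = 3 - \left(\frac{10097}{1014} + \frac{\left(69 + 6\right) \left(-26\right)}{2875}\right) = 3 - \left(10097 \cdot \frac{1}{1014} + 75 \left(-26\right) \frac{1}{2875}\right) = 3 - \left(\frac{10097}{1014} - \frac{78}{115}\right) = 3 - \frac{1082063}{116610} = - \frac{732233}{116610} \approx -6.2793$)
$- \frac{21135}{T{\left(132 \right)}} + \frac{V}{-9820} = - \frac{21135}{-189 - 396} - \frac{732233}{116610 \left(-9820\right)} = - \frac{21135}{-189 - 396} - - \frac{732233}{1145110200} = - \frac{21135}{-585} + \frac{732233}{1145110200} = \left(-21135\right) \left(- \frac{1}{585}\right) + \frac{732233}{1145110200} = \frac{1409}{39} + \frac{732233}{1145110200} = \frac{13790502811}{381703400}$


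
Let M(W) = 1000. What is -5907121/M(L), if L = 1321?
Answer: -5907121/1000 ≈ -5907.1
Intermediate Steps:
-5907121/M(L) = -5907121/1000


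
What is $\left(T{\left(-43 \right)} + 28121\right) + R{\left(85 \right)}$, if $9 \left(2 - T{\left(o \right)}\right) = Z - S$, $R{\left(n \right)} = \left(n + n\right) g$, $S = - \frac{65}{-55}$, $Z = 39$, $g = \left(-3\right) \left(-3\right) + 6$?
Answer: $\frac{3036211}{99} \approx 30669.0$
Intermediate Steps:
$g = 15$ ($g = 9 + 6 = 15$)
$S = \frac{13}{11}$ ($S = \left(-65\right) \left(- \frac{1}{55}\right) = \frac{13}{11} \approx 1.1818$)
$R{\left(n \right)} = 30 n$ ($R{\left(n \right)} = \left(n + n\right) 15 = 2 n 15 = 30 n$)
$T{\left(o \right)} = - \frac{218}{99}$ ($T{\left(o \right)} = 2 - \frac{39 - \frac{13}{11}}{9} = 2 - \frac{416}{99} = - \frac{218}{99}$)
$\left(T{\left(-43 \right)} + 28121\right) + R{\left(85 \right)} = \left(- \frac{218}{99} + 28121\right) + 30 \cdot 85 = \frac{2783761}{99} + 2550 = \frac{3036211}{99}$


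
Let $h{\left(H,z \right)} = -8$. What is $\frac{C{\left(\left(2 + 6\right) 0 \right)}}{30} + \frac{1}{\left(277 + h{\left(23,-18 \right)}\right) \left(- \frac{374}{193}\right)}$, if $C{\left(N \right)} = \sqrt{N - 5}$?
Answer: $- \frac{193}{100606} + \frac{i \sqrt{5}}{30} \approx -0.0019184 + 0.074536 i$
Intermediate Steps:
$C{\left(N \right)} = \sqrt{-5 + N}$
$\frac{C{\left(\left(2 + 6\right) 0 \right)}}{30} + \frac{1}{\left(277 + h{\left(23,-18 \right)}\right) \left(- \frac{374}{193}\right)} = \frac{\sqrt{-5 + \left(2 + 6\right) 0}}{30} + \frac{1}{\left(277 - 8\right) \left(- \frac{374}{193}\right)} = \sqrt{-5 + 8 \cdot 0} \cdot \frac{1}{30} + \frac{1}{269 \left(\left(-374\right) \frac{1}{193}\right)} = \sqrt{-5 + 0} \cdot \frac{1}{30} + \frac{1}{269 \left(- \frac{374}{193}\right)} = \sqrt{-5} \cdot \frac{1}{30} + \frac{1}{269} \left(- \frac{193}{374}\right) = i \sqrt{5} \cdot \frac{1}{30} - \frac{193}{100606} = \frac{i \sqrt{5}}{30} - \frac{193}{100606} = - \frac{193}{100606} + \frac{i \sqrt{5}}{30}$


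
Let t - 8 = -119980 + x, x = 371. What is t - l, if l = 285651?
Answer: -405252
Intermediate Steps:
t = -119601 (t = 8 + (-119980 + 371) = 8 - 119609 = -119601)
t - l = -119601 - 1*285651 = -119601 - 285651 = -405252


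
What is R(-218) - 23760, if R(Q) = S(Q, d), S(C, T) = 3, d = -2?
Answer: -23757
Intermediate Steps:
R(Q) = 3
R(-218) - 23760 = 3 - 23760 = -23757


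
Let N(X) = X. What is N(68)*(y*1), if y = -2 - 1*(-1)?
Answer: -68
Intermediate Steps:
y = -1 (y = -2 + 1 = -1)
N(68)*(y*1) = 68*(-1*1) = 68*(-1) = -68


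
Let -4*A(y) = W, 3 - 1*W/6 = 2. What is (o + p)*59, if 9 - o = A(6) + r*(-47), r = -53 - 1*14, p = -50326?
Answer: -6308811/2 ≈ -3.1544e+6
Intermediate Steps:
W = 6 (W = 18 - 6*2 = 18 - 12 = 6)
A(y) = -3/2 (A(y) = -¼*6 = -3/2)
r = -67 (r = -53 - 14 = -67)
o = -6277/2 (o = 9 - (-3/2 - 67*(-47)) = 9 - (-3/2 + 3149) = 9 - 1*6295/2 = 9 - 6295/2 = -6277/2 ≈ -3138.5)
(o + p)*59 = (-6277/2 - 50326)*59 = -106929/2*59 = -6308811/2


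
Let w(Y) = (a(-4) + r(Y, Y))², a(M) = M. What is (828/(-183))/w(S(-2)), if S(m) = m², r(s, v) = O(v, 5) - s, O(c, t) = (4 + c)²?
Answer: -69/47824 ≈ -0.0014428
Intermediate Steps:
r(s, v) = (4 + v)² - s
w(Y) = (-4 + (4 + Y)² - Y)² (w(Y) = (-4 + ((4 + Y)² - Y))² = (-4 + (4 + Y)² - Y)²)
(828/(-183))/w(S(-2)) = (828/(-183))/((4 + (-2)² - (4 + (-2)²)²)²) = (828*(-1/183))/((4 + 4 - (4 + 4)²)²) = -276/(61*(4 + 4 - 1*8²)²) = -276/(61*(4 + 4 - 1*64)²) = -276/(61*(4 + 4 - 64)²) = -276/(61*((-56)²)) = -276/61/3136 = -276/61*1/3136 = -69/47824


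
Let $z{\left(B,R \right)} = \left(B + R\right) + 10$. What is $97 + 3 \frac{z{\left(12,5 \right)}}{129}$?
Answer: $\frac{4198}{43} \approx 97.628$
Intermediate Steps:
$z{\left(B,R \right)} = 10 + B + R$
$97 + 3 \frac{z{\left(12,5 \right)}}{129} = 97 + 3 \frac{10 + 12 + 5}{129} = 97 + 3 \cdot 27 \cdot \frac{1}{129} = 97 + 3 \cdot \frac{9}{43} = 97 + \frac{27}{43} = \frac{4198}{43}$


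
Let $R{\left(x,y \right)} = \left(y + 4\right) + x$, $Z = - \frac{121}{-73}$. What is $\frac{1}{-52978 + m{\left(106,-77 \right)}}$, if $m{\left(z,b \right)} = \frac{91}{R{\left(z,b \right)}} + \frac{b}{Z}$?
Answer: $- \frac{33}{1749716} \approx -1.886 \cdot 10^{-5}$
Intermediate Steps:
$Z = \frac{121}{73}$ ($Z = \left(-121\right) \left(- \frac{1}{73}\right) = \frac{121}{73} \approx 1.6575$)
$R{\left(x,y \right)} = 4 + x + y$ ($R{\left(x,y \right)} = \left(4 + y\right) + x = 4 + x + y$)
$m{\left(z,b \right)} = \frac{91}{4 + b + z} + \frac{73 b}{121}$ ($m{\left(z,b \right)} = \frac{91}{4 + z + b} + \frac{b}{\frac{121}{73}} = \frac{91}{4 + b + z} + b \frac{73}{121} = \frac{91}{4 + b + z} + \frac{73 b}{121}$)
$\frac{1}{-52978 + m{\left(106,-77 \right)}} = \frac{1}{-52978 + \frac{91 + \frac{73}{121} \left(-77\right) \left(4 - 77 + 106\right)}{4 - 77 + 106}} = \frac{1}{-52978 + \frac{91 + \frac{73}{121} \left(-77\right) 33}{33}} = \frac{1}{-52978 + \frac{91 - 1533}{33}} = \frac{1}{-52978 + \frac{1}{33} \left(-1442\right)} = \frac{1}{-52978 - \frac{1442}{33}} = \frac{1}{- \frac{1749716}{33}} = - \frac{33}{1749716}$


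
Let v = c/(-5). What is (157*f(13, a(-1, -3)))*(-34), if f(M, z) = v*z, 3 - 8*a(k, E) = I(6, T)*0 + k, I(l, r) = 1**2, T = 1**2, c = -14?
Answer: -37366/5 ≈ -7473.2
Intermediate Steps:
T = 1
I(l, r) = 1
a(k, E) = 3/8 - k/8 (a(k, E) = 3/8 - (1*0 + k)/8 = 3/8 - (0 + k)/8 = 3/8 - k/8)
v = 14/5 (v = -14/(-5) = -14*(-1/5) = 14/5 ≈ 2.8000)
f(M, z) = 14*z/5
(157*f(13, a(-1, -3)))*(-34) = (157*(14*(3/8 - 1/8*(-1))/5))*(-34) = (157*(14*(3/8 + 1/8)/5))*(-34) = (157*((14/5)*(1/2)))*(-34) = (157*(7/5))*(-34) = (1099/5)*(-34) = -37366/5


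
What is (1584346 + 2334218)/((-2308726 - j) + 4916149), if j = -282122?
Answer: 3918564/2889545 ≈ 1.3561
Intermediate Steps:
(1584346 + 2334218)/((-2308726 - j) + 4916149) = (1584346 + 2334218)/((-2308726 - 1*(-282122)) + 4916149) = 3918564/((-2308726 + 282122) + 4916149) = 3918564/(-2026604 + 4916149) = 3918564/2889545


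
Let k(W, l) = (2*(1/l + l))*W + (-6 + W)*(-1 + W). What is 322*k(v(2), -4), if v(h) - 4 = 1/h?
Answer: -14007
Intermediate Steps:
v(h) = 4 + 1/h
k(W, l) = W*(2*l + 2/l) + (-1 + W)*(-6 + W) (k(W, l) = (2*(l + 1/l))*W + (-1 + W)*(-6 + W) = (2*l + 2/l)*W + (-1 + W)*(-6 + W) = W*(2*l + 2/l) + (-1 + W)*(-6 + W))
322*k(v(2), -4) = 322*(6 + (4 + 1/2)² - 7*(4 + 1/2) + 2*(4 + 1/2)*(-4) + 2*(4 + 1/2)/(-4)) = 322*(6 + (4 + ½)² - 7*(4 + ½) + 2*(4 + ½)*(-4) + 2*(4 + ½)*(-¼)) = 322*(6 + (9/2)² - 7*9/2 + 2*(9/2)*(-4) + 2*(9/2)*(-¼)) = 322*(6 + 81/4 - 63/2 - 36 - 9/4) = 322*(-87/2) = -14007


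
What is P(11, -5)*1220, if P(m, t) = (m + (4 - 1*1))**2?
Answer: 239120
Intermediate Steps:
P(m, t) = (3 + m)**2 (P(m, t) = (m + (4 - 1))**2 = (m + 3)**2 = (3 + m)**2)
P(11, -5)*1220 = (3 + 11)**2*1220 = 14**2*1220 = 196*1220 = 239120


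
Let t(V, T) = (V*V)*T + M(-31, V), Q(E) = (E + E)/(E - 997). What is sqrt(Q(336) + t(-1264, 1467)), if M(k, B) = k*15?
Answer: sqrt(1024063988589015)/661 ≈ 48413.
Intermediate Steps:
M(k, B) = 15*k
Q(E) = 2*E/(-997 + E) (Q(E) = (2*E)/(-997 + E) = 2*E/(-997 + E))
t(V, T) = -465 + T*V**2 (t(V, T) = (V*V)*T + 15*(-31) = V**2*T - 465 = T*V**2 - 465 = -465 + T*V**2)
sqrt(Q(336) + t(-1264, 1467)) = sqrt(2*336/(-997 + 336) + (-465 + 1467*(-1264)**2)) = sqrt(2*336/(-661) + (-465 + 1467*1597696)) = sqrt(2*336*(-1/661) + (-465 + 2343820032)) = sqrt(-672/661 + 2343819567) = sqrt(1549264733115/661) = sqrt(1024063988589015)/661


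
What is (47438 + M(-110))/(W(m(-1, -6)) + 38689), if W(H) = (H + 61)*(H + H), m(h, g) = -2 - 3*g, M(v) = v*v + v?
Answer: 59428/41153 ≈ 1.4441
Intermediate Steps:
M(v) = v + v**2 (M(v) = v**2 + v = v + v**2)
W(H) = 2*H*(61 + H) (W(H) = (61 + H)*(2*H) = 2*H*(61 + H))
(47438 + M(-110))/(W(m(-1, -6)) + 38689) = (47438 - 110*(1 - 110))/(2*(-2 - 3*(-6))*(61 + (-2 - 3*(-6))) + 38689) = (47438 - 110*(-109))/(2*(-2 + 18)*(61 + (-2 + 18)) + 38689) = (47438 + 11990)/(2*16*(61 + 16) + 38689) = 59428/(2*16*77 + 38689) = 59428/(2464 + 38689) = 59428/41153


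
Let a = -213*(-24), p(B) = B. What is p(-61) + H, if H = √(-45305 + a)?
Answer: -61 + I*√40193 ≈ -61.0 + 200.48*I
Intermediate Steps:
a = 5112
H = I*√40193 (H = √(-45305 + 5112) = √(-40193) = I*√40193 ≈ 200.48*I)
p(-61) + H = -61 + I*√40193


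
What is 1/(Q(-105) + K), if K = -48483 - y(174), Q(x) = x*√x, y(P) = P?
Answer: I/(21*(-2317*I + 5*√105)) ≈ -2.0542e-5 + 4.5424e-7*I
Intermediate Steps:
Q(x) = x^(3/2)
K = -48657 (K = -48483 - 1*174 = -48483 - 174 = -48657)
1/(Q(-105) + K) = 1/((-105)^(3/2) - 48657) = 1/(-105*I*√105 - 48657) = 1/(-48657 - 105*I*√105)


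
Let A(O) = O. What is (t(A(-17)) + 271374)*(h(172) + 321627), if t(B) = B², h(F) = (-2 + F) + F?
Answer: 87467064447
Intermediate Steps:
h(F) = -2 + 2*F
(t(A(-17)) + 271374)*(h(172) + 321627) = ((-17)² + 271374)*((-2 + 2*172) + 321627) = (289 + 271374)*((-2 + 344) + 321627) = 271663*(342 + 321627) = 271663*321969 = 87467064447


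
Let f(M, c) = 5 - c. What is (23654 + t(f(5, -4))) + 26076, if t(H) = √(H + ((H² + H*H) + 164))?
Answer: 49730 + √335 ≈ 49748.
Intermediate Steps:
t(H) = √(164 + H + 2*H²) (t(H) = √(H + ((H² + H²) + 164)) = √(H + (2*H² + 164)) = √(H + (164 + 2*H²)) = √(164 + H + 2*H²))
(23654 + t(f(5, -4))) + 26076 = (23654 + √(164 + (5 - 1*(-4)) + 2*(5 - 1*(-4))²)) + 26076 = (23654 + √(164 + (5 + 4) + 2*(5 + 4)²)) + 26076 = (23654 + √(164 + 9 + 2*9²)) + 26076 = (23654 + √(164 + 9 + 2*81)) + 26076 = (23654 + √(164 + 9 + 162)) + 26076 = (23654 + √335) + 26076 = 49730 + √335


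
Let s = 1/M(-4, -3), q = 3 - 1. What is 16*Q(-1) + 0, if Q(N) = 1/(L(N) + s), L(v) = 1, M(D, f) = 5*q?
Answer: 160/11 ≈ 14.545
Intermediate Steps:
q = 2
M(D, f) = 10 (M(D, f) = 5*2 = 10)
s = ⅒ (s = 1/10 = 1*(⅒) = ⅒ ≈ 0.10000)
Q(N) = 10/11 (Q(N) = 1/(1 + ⅒) = 1/(11/10) = 10/11)
16*Q(-1) + 0 = 16*(10/11) + 0 = 160/11 + 0 = 160/11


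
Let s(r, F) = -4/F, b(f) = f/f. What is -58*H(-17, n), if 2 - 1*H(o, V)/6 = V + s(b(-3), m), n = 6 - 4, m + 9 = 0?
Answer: 464/3 ≈ 154.67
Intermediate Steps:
m = -9 (m = -9 + 0 = -9)
b(f) = 1
n = 2
H(o, V) = 28/3 - 6*V (H(o, V) = 12 - 6*(V - 4/(-9)) = 12 - 6*(V - 4*(-⅑)) = 12 - 6*(V + 4/9) = 12 - 6*(4/9 + V) = 12 + (-8/3 - 6*V) = 28/3 - 6*V)
-58*H(-17, n) = -58*(28/3 - 6*2) = -58*(28/3 - 12) = -58*(-8/3) = 464/3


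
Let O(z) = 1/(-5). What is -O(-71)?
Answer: ⅕ ≈ 0.20000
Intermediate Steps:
O(z) = -⅕
-O(-71) = -1*(-⅕) = ⅕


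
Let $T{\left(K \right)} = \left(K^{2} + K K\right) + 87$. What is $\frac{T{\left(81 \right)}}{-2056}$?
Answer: $- \frac{13209}{2056} \approx -6.4246$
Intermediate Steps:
$T{\left(K \right)} = 87 + 2 K^{2}$ ($T{\left(K \right)} = \left(K^{2} + K^{2}\right) + 87 = 2 K^{2} + 87 = 87 + 2 K^{2}$)
$\frac{T{\left(81 \right)}}{-2056} = \frac{87 + 2 \cdot 81^{2}}{-2056} = \left(87 + 2 \cdot 6561\right) \left(- \frac{1}{2056}\right) = \left(87 + 13122\right) \left(- \frac{1}{2056}\right) = 13209 \left(- \frac{1}{2056}\right) = - \frac{13209}{2056}$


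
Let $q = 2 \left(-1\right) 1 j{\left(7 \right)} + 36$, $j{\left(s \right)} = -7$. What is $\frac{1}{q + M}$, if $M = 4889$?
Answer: $\frac{1}{4939} \approx 0.00020247$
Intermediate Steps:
$q = 50$ ($q = 2 \left(-1\right) 1 \left(-7\right) + 36 = \left(-2\right) 1 \left(-7\right) + 36 = \left(-2\right) \left(-7\right) + 36 = 14 + 36 = 50$)
$\frac{1}{q + M} = \frac{1}{50 + 4889} = \frac{1}{4939}$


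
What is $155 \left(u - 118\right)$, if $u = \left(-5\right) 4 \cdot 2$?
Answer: $-24490$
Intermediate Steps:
$u = -40$ ($u = \left(-20\right) 2 = -40$)
$155 \left(u - 118\right) = 155 \left(-40 - 118\right) = 155 \left(-158\right) = -24490$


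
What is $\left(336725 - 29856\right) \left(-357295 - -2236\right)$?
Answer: $-108956600271$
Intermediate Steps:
$\left(336725 - 29856\right) \left(-357295 - -2236\right) = 306869 \left(-357295 + \left(-147947 + 150183\right)\right) = 306869 \left(-357295 + 2236\right) = 306869 \left(-355059\right) = -108956600271$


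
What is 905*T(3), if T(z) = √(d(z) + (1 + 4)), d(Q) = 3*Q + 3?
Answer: 905*√17 ≈ 3731.4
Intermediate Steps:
d(Q) = 3 + 3*Q
T(z) = √(8 + 3*z) (T(z) = √((3 + 3*z) + (1 + 4)) = √((3 + 3*z) + 5) = √(8 + 3*z))
905*T(3) = 905*√(8 + 3*3) = 905*√(8 + 9) = 905*√17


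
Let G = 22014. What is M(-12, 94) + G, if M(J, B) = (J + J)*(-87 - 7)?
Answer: 24270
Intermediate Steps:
M(J, B) = -188*J (M(J, B) = (2*J)*(-94) = -188*J)
M(-12, 94) + G = -188*(-12) + 22014 = 2256 + 22014 = 24270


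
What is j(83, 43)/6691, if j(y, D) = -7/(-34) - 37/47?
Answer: -929/10692218 ≈ -8.6886e-5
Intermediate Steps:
j(y, D) = -929/1598 (j(y, D) = -7*(-1/34) - 37*1/47 = 7/34 - 37/47 = -929/1598)
j(83, 43)/6691 = -929/1598/6691 = -929/1598*1/6691 = -929/10692218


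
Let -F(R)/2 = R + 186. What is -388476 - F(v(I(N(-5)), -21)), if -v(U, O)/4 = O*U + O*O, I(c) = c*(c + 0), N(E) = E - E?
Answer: -391632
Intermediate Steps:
N(E) = 0
I(c) = c² (I(c) = c*c = c²)
v(U, O) = -4*O² - 4*O*U (v(U, O) = -4*(O*U + O*O) = -4*(O*U + O²) = -4*(O² + O*U) = -4*O² - 4*O*U)
F(R) = -372 - 2*R (F(R) = -2*(R + 186) = -2*(186 + R) = -372 - 2*R)
-388476 - F(v(I(N(-5)), -21)) = -388476 - (-372 - (-8)*(-21)*(-21 + 0²)) = -388476 - (-372 - (-8)*(-21)*(-21 + 0)) = -388476 - (-372 - (-8)*(-21)*(-21)) = -388476 - (-372 - 2*(-1764)) = -388476 - (-372 + 3528) = -388476 - 1*3156 = -388476 - 3156 = -391632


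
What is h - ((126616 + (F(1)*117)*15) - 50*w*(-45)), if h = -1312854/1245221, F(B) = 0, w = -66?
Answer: 27249103510/1245221 ≈ 21883.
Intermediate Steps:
h = -1312854/1245221 (h = -1312854*1/1245221 = -1312854/1245221 ≈ -1.0543)
h - ((126616 + (F(1)*117)*15) - 50*w*(-45)) = -1312854/1245221 - ((126616 + (0*117)*15) - 50*(-66)*(-45)) = -1312854/1245221 - ((126616 + 0*15) + 3300*(-45)) = -1312854/1245221 - ((126616 + 0) - 148500) = -1312854/1245221 - (126616 - 148500) = -1312854/1245221 - 1*(-21884) = -1312854/1245221 + 21884 = 27249103510/1245221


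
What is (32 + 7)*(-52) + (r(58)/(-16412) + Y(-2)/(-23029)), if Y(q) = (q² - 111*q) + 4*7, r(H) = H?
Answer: -383246027437/188975974 ≈ -2028.0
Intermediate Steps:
Y(q) = 28 + q² - 111*q (Y(q) = (q² - 111*q) + 28 = 28 + q² - 111*q)
(32 + 7)*(-52) + (r(58)/(-16412) + Y(-2)/(-23029)) = (32 + 7)*(-52) + (58/(-16412) + (28 + (-2)² - 111*(-2))/(-23029)) = 39*(-52) + (58*(-1/16412) + (28 + 4 + 222)*(-1/23029)) = -2028 + (-29/8206 + 254*(-1/23029)) = -2028 + (-29/8206 - 254/23029) = -2028 - 2752165/188975974 = -383246027437/188975974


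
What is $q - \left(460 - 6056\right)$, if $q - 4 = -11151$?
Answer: $-5551$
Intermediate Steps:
$q = -11147$ ($q = 4 - 11151 = -11147$)
$q - \left(460 - 6056\right) = -11147 - \left(460 - 6056\right) = -11147 - -5596 = -11147 + 5596 = -5551$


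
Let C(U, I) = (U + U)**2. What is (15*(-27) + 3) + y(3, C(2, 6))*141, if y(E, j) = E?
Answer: 21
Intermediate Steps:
C(U, I) = 4*U**2 (C(U, I) = (2*U)**2 = 4*U**2)
(15*(-27) + 3) + y(3, C(2, 6))*141 = (15*(-27) + 3) + 3*141 = (-405 + 3) + 423 = -402 + 423 = 21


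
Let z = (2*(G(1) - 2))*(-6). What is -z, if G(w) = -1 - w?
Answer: -48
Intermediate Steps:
z = 48 (z = (2*((-1 - 1*1) - 2))*(-6) = (2*((-1 - 1) - 2))*(-6) = (2*(-2 - 2))*(-6) = (2*(-4))*(-6) = -8*(-6) = 48)
-z = -1*48 = -48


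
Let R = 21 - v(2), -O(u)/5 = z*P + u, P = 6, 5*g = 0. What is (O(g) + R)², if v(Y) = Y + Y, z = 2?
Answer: 1849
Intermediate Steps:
g = 0 (g = (⅕)*0 = 0)
O(u) = -60 - 5*u (O(u) = -5*(2*6 + u) = -5*(12 + u) = -60 - 5*u)
v(Y) = 2*Y
R = 17 (R = 21 - 2*2 = 21 - 1*4 = 21 - 4 = 17)
(O(g) + R)² = ((-60 - 5*0) + 17)² = ((-60 + 0) + 17)² = (-60 + 17)² = (-43)² = 1849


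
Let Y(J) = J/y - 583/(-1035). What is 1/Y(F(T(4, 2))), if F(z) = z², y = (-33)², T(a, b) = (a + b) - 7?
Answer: 125235/70658 ≈ 1.7724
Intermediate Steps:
T(a, b) = -7 + a + b
y = 1089
Y(J) = 583/1035 + J/1089 (Y(J) = J/1089 - 583/(-1035) = J*(1/1089) - 583*(-1/1035) = J/1089 + 583/1035 = 583/1035 + J/1089)
1/Y(F(T(4, 2))) = 1/(583/1035 + (-7 + 4 + 2)²/1089) = 1/(583/1035 + (1/1089)*(-1)²) = 1/(583/1035 + (1/1089)*1) = 1/(583/1035 + 1/1089) = 1/(70658/125235) = 125235/70658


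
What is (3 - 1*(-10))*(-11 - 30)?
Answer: -533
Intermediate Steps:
(3 - 1*(-10))*(-11 - 30) = (3 + 10)*(-41) = 13*(-41) = -533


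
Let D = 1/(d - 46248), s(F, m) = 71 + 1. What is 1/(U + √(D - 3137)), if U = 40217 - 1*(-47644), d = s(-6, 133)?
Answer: 4057069536/356458331356609 - 4*I*√418048970118/356458331356609 ≈ 1.1382e-5 - 7.2555e-9*I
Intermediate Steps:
s(F, m) = 72
d = 72
D = -1/46176 (D = 1/(72 - 46248) = 1/(-46176) = -1/46176 ≈ -2.1656e-5)
U = 87861 (U = 40217 + 47644 = 87861)
1/(U + √(D - 3137)) = 1/(87861 + √(-1/46176 - 3137)) = 1/(87861 + √(-144854113/46176)) = 1/(87861 + I*√418048970118/11544)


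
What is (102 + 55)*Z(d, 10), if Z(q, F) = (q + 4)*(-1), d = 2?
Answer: -942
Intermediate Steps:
Z(q, F) = -4 - q (Z(q, F) = (4 + q)*(-1) = -4 - q)
(102 + 55)*Z(d, 10) = (102 + 55)*(-4 - 1*2) = 157*(-4 - 2) = 157*(-6) = -942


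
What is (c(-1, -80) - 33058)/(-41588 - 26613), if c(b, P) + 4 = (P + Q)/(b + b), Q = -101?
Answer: 65943/136402 ≈ 0.48345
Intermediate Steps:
c(b, P) = -4 + (-101 + P)/(2*b) (c(b, P) = -4 + (P - 101)/(b + b) = -4 + (-101 + P)/((2*b)) = -4 + (-101 + P)*(1/(2*b)) = -4 + (-101 + P)/(2*b))
(c(-1, -80) - 33058)/(-41588 - 26613) = ((1/2)*(-101 - 80 - 8*(-1))/(-1) - 33058)/(-41588 - 26613) = ((1/2)*(-1)*(-101 - 80 + 8) - 33058)/(-68201) = ((1/2)*(-1)*(-173) - 33058)*(-1/68201) = (173/2 - 33058)*(-1/68201) = -65943/2*(-1/68201) = 65943/136402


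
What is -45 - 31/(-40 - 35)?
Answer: -3344/75 ≈ -44.587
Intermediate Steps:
-45 - 31/(-40 - 35) = -45 - 31/(-75) = -45 - 31*(-1/75) = -45 + 31/75 = -3344/75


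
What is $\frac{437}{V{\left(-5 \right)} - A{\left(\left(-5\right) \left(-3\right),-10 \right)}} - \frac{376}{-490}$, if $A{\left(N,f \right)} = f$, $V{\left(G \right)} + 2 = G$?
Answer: $\frac{107629}{735} \approx 146.43$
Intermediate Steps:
$V{\left(G \right)} = -2 + G$
$\frac{437}{V{\left(-5 \right)} - A{\left(\left(-5\right) \left(-3\right),-10 \right)}} - \frac{376}{-490} = \frac{437}{\left(-2 - 5\right) - -10} - \frac{376}{-490} = \frac{437}{-7 + 10} - - \frac{188}{245} = \frac{437}{3} + \frac{188}{245} = \frac{107629}{735}$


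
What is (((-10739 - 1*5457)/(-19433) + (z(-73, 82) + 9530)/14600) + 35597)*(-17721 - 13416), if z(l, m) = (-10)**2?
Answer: -31448583338238063/28372180 ≈ -1.1084e+9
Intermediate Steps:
z(l, m) = 100
(((-10739 - 1*5457)/(-19433) + (z(-73, 82) + 9530)/14600) + 35597)*(-17721 - 13416) = (((-10739 - 1*5457)/(-19433) + (100 + 9530)/14600) + 35597)*(-17721 - 13416) = (((-10739 - 5457)*(-1/19433) + 9630*(1/14600)) + 35597)*(-31137) = ((-16196*(-1/19433) + 963/1460) + 35597)*(-31137) = ((16196/19433 + 963/1460) + 35597)*(-31137) = (42360139/28372180 + 35597)*(-31137) = (1010006851599/28372180)*(-31137) = -31448583338238063/28372180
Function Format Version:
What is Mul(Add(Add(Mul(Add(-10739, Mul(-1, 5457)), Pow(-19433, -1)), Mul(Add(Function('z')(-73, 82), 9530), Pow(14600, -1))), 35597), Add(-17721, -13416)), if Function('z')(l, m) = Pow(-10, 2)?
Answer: Rational(-31448583338238063, 28372180) ≈ -1.1084e+9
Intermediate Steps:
Function('z')(l, m) = 100
Mul(Add(Add(Mul(Add(-10739, Mul(-1, 5457)), Pow(-19433, -1)), Mul(Add(Function('z')(-73, 82), 9530), Pow(14600, -1))), 35597), Add(-17721, -13416)) = Mul(Add(Add(Mul(Add(-10739, Mul(-1, 5457)), Pow(-19433, -1)), Mul(Add(100, 9530), Pow(14600, -1))), 35597), Add(-17721, -13416)) = Mul(Add(Add(Mul(Add(-10739, -5457), Rational(-1, 19433)), Mul(9630, Rational(1, 14600))), 35597), -31137) = Mul(Add(Add(Mul(-16196, Rational(-1, 19433)), Rational(963, 1460)), 35597), -31137) = Mul(Add(Add(Rational(16196, 19433), Rational(963, 1460)), 35597), -31137) = Mul(Add(Rational(42360139, 28372180), 35597), -31137) = Mul(Rational(1010006851599, 28372180), -31137) = Rational(-31448583338238063, 28372180)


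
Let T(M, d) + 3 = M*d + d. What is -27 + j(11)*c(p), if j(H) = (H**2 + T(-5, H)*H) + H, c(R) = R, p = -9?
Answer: 3438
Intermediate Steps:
T(M, d) = -3 + d + M*d (T(M, d) = -3 + (M*d + d) = -3 + (d + M*d) = -3 + d + M*d)
j(H) = H + H**2 + H*(-3 - 4*H) (j(H) = (H**2 + (-3 + H - 5*H)*H) + H = (H**2 + (-3 - 4*H)*H) + H = (H**2 + H*(-3 - 4*H)) + H = H + H**2 + H*(-3 - 4*H))
-27 + j(11)*c(p) = -27 + (11*(-2 - 3*11))*(-9) = -27 + (11*(-2 - 33))*(-9) = -27 + (11*(-35))*(-9) = -27 - 385*(-9) = -27 + 3465 = 3438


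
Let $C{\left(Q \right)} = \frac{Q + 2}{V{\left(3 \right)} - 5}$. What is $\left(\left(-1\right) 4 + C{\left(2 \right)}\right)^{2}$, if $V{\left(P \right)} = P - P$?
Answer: $\frac{576}{25} \approx 23.04$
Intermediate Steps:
$V{\left(P \right)} = 0$
$C{\left(Q \right)} = - \frac{2}{5} - \frac{Q}{5}$ ($C{\left(Q \right)} = \frac{Q + 2}{0 - 5} = \frac{2 + Q}{-5} = \left(2 + Q\right) \left(- \frac{1}{5}\right) = - \frac{2}{5} - \frac{Q}{5}$)
$\left(\left(-1\right) 4 + C{\left(2 \right)}\right)^{2} = \left(\left(-1\right) 4 - \frac{4}{5}\right)^{2} = \left(-4 - \frac{4}{5}\right)^{2} = \left(- \frac{24}{5}\right)^{2} = \frac{576}{25}$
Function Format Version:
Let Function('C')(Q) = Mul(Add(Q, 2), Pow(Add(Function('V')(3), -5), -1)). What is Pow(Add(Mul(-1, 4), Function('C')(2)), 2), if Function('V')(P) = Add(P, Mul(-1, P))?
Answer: Rational(576, 25) ≈ 23.040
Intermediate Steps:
Function('V')(P) = 0
Function('C')(Q) = Add(Rational(-2, 5), Mul(Rational(-1, 5), Q)) (Function('C')(Q) = Mul(Add(Q, 2), Pow(Add(0, -5), -1)) = Mul(Add(2, Q), Pow(-5, -1)) = Mul(Add(2, Q), Rational(-1, 5)) = Add(Rational(-2, 5), Mul(Rational(-1, 5), Q)))
Pow(Add(Mul(-1, 4), Function('C')(2)), 2) = Pow(Add(Mul(-1, 4), Add(Rational(-2, 5), Mul(Rational(-1, 5), 2))), 2) = Pow(Add(-4, Add(Rational(-2, 5), Rational(-2, 5))), 2) = Pow(Add(-4, Rational(-4, 5)), 2) = Pow(Rational(-24, 5), 2) = Rational(576, 25)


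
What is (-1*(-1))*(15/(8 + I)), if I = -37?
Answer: -15/29 ≈ -0.51724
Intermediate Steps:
(-1*(-1))*(15/(8 + I)) = (-1*(-1))*(15/(8 - 37)) = 1*(15/(-29)) = 1*(15*(-1/29)) = 1*(-15/29) = -15/29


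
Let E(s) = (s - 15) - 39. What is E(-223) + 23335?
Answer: 23058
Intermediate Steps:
E(s) = -54 + s (E(s) = (-15 + s) - 39 = -54 + s)
E(-223) + 23335 = (-54 - 223) + 23335 = -277 + 23335 = 23058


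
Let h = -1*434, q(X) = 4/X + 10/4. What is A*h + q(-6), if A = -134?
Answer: 348947/6 ≈ 58158.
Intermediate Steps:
q(X) = 5/2 + 4/X (q(X) = 4/X + 10*(1/4) = 4/X + 5/2 = 5/2 + 4/X)
h = -434
A*h + q(-6) = -134*(-434) + (5/2 + 4/(-6)) = 58156 + (5/2 + 4*(-1/6)) = 58156 + (5/2 - 2/3) = 58156 + 11/6 = 348947/6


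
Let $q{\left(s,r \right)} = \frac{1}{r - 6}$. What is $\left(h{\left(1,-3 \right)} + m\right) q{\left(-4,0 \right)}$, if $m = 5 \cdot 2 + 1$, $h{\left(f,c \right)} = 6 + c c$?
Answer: $- \frac{13}{3} \approx -4.3333$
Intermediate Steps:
$q{\left(s,r \right)} = \frac{1}{-6 + r}$
$h{\left(f,c \right)} = 6 + c^{2}$
$m = 11$ ($m = 10 + 1 = 11$)
$\left(h{\left(1,-3 \right)} + m\right) q{\left(-4,0 \right)} = \frac{\left(6 + \left(-3\right)^{2}\right) + 11}{-6 + 0} = \frac{\left(6 + 9\right) + 11}{-6} = \left(15 + 11\right) \left(- \frac{1}{6}\right) = 26 \left(- \frac{1}{6}\right) = - \frac{13}{3}$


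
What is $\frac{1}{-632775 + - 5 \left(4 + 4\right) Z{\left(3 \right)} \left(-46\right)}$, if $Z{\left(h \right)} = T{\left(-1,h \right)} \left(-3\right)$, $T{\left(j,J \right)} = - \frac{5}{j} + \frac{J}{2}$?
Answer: $- \frac{1}{668655} \approx -1.4955 \cdot 10^{-6}$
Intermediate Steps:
$T{\left(j,J \right)} = \frac{J}{2} - \frac{5}{j}$ ($T{\left(j,J \right)} = - \frac{5}{j} + J \frac{1}{2} = - \frac{5}{j} + \frac{J}{2} = \frac{J}{2} - \frac{5}{j}$)
$Z{\left(h \right)} = -15 - \frac{3 h}{2}$ ($Z{\left(h \right)} = \left(\frac{h}{2} - \frac{5}{-1}\right) \left(-3\right) = \left(\frac{h}{2} - -5\right) \left(-3\right) = \left(\frac{h}{2} + 5\right) \left(-3\right) = \left(5 + \frac{h}{2}\right) \left(-3\right) = -15 - \frac{3 h}{2}$)
$\frac{1}{-632775 + - 5 \left(4 + 4\right) Z{\left(3 \right)} \left(-46\right)} = \frac{1}{-632775 + - 5 \left(4 + 4\right) \left(-15 - \frac{9}{2}\right) \left(-46\right)} = \frac{1}{-632775 + \left(-5\right) 8 \left(-15 - \frac{9}{2}\right) \left(-46\right)} = \frac{1}{-632775 + \left(-40\right) \left(- \frac{39}{2}\right) \left(-46\right)} = \frac{1}{-632775 + 780 \left(-46\right)} = \frac{1}{-632775 - 35880} = \frac{1}{-668655} = - \frac{1}{668655}$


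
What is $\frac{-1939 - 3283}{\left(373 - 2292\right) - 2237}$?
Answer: $\frac{2611}{2078} \approx 1.2565$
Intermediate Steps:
$\frac{-1939 - 3283}{\left(373 - 2292\right) - 2237} = - \frac{5222}{\left(373 - 2292\right) - 2237} = - \frac{5222}{-1919 - 2237} = - \frac{5222}{-4156} = \left(-5222\right) \left(- \frac{1}{4156}\right) = \frac{2611}{2078}$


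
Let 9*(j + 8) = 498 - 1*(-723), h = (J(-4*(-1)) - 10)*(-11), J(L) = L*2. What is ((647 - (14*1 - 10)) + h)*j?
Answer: 254695/3 ≈ 84898.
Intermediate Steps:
J(L) = 2*L
h = 22 (h = (2*(-4*(-1)) - 10)*(-11) = (2*4 - 10)*(-11) = (8 - 10)*(-11) = -2*(-11) = 22)
j = 383/3 (j = -8 + (498 - 1*(-723))/9 = -8 + (498 + 723)/9 = -8 + (⅑)*1221 = -8 + 407/3 = 383/3 ≈ 127.67)
((647 - (14*1 - 10)) + h)*j = ((647 - (14*1 - 10)) + 22)*(383/3) = ((647 - (14 - 10)) + 22)*(383/3) = ((647 - 1*4) + 22)*(383/3) = ((647 - 4) + 22)*(383/3) = (643 + 22)*(383/3) = 665*(383/3) = 254695/3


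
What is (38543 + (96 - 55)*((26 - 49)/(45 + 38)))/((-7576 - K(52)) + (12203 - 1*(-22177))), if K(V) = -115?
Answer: 1066042/744759 ≈ 1.4314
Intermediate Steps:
(38543 + (96 - 55)*((26 - 49)/(45 + 38)))/((-7576 - K(52)) + (12203 - 1*(-22177))) = (38543 + (96 - 55)*((26 - 49)/(45 + 38)))/((-7576 - 1*(-115)) + (12203 - 1*(-22177))) = (38543 + 41*(-23/83))/((-7576 + 115) + (12203 + 22177)) = (38543 + 41*(-23*1/83))/(-7461 + 34380) = (38543 + 41*(-23/83))/26919 = (38543 - 943/83)*(1/26919) = (3198126/83)*(1/26919) = 1066042/744759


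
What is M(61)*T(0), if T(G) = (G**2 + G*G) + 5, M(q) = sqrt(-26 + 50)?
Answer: 10*sqrt(6) ≈ 24.495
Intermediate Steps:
M(q) = 2*sqrt(6) (M(q) = sqrt(24) = 2*sqrt(6))
T(G) = 5 + 2*G**2 (T(G) = (G**2 + G**2) + 5 = 2*G**2 + 5 = 5 + 2*G**2)
M(61)*T(0) = (2*sqrt(6))*(5 + 2*0**2) = (2*sqrt(6))*(5 + 2*0) = (2*sqrt(6))*(5 + 0) = (2*sqrt(6))*5 = 10*sqrt(6)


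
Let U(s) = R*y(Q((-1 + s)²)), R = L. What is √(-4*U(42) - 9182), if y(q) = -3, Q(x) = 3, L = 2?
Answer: I*√9158 ≈ 95.697*I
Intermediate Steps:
R = 2
U(s) = -6 (U(s) = 2*(-3) = -6)
√(-4*U(42) - 9182) = √(-4*(-6) - 9182) = √(24 - 9182) = √(-9158) = I*√9158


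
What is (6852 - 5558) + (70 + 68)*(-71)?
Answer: -8504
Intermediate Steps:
(6852 - 5558) + (70 + 68)*(-71) = 1294 + 138*(-71) = 1294 - 9798 = -8504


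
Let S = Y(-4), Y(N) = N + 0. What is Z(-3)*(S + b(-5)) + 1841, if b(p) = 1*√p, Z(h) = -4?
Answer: 1857 - 4*I*√5 ≈ 1857.0 - 8.9443*I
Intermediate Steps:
Y(N) = N
S = -4
b(p) = √p
Z(-3)*(S + b(-5)) + 1841 = -4*(-4 + √(-5)) + 1841 = -4*(-4 + I*√5) + 1841 = (16 - 4*I*√5) + 1841 = 1857 - 4*I*√5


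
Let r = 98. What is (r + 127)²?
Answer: 50625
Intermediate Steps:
(r + 127)² = (98 + 127)² = 225² = 50625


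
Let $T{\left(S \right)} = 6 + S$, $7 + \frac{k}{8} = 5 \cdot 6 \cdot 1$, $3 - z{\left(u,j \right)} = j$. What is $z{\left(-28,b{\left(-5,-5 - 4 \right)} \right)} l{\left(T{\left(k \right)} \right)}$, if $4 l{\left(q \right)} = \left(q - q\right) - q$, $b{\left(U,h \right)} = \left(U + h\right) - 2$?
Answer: $- \frac{1805}{2} \approx -902.5$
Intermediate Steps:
$b{\left(U,h \right)} = -2 + U + h$
$z{\left(u,j \right)} = 3 - j$
$k = 184$ ($k = -56 + 8 \cdot 5 \cdot 6 \cdot 1 = -56 + 8 \cdot 30 \cdot 1 = -56 + 8 \cdot 30 = -56 + 240 = 184$)
$l{\left(q \right)} = - \frac{q}{4}$ ($l{\left(q \right)} = \frac{\left(q - q\right) - q}{4} = \frac{0 - q}{4} = \frac{\left(-1\right) q}{4} = - \frac{q}{4}$)
$z{\left(-28,b{\left(-5,-5 - 4 \right)} \right)} l{\left(T{\left(k \right)} \right)} = \left(3 - \left(-2 - 5 - 9\right)\right) \left(- \frac{6 + 184}{4}\right) = \left(3 - \left(-2 - 5 - 9\right)\right) \left(\left(- \frac{1}{4}\right) 190\right) = \left(3 - \left(-2 - 5 - 9\right)\right) \left(- \frac{95}{2}\right) = \left(3 - -16\right) \left(- \frac{95}{2}\right) = \left(3 + 16\right) \left(- \frac{95}{2}\right) = 19 \left(- \frac{95}{2}\right) = - \frac{1805}{2}$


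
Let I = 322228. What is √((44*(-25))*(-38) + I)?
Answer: 2*√91007 ≈ 603.35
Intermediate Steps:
√((44*(-25))*(-38) + I) = √((44*(-25))*(-38) + 322228) = √(-1100*(-38) + 322228) = √(41800 + 322228) = √364028 = 2*√91007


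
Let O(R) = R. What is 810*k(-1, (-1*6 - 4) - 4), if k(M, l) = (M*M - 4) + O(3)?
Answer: 0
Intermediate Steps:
k(M, l) = -1 + M² (k(M, l) = (M*M - 4) + 3 = (M² - 4) + 3 = (-4 + M²) + 3 = -1 + M²)
810*k(-1, (-1*6 - 4) - 4) = 810*(-1 + (-1)²) = 810*(-1 + 1) = 810*0 = 0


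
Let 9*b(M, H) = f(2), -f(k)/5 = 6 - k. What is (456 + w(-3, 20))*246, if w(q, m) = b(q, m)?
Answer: 334888/3 ≈ 1.1163e+5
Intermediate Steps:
f(k) = -30 + 5*k (f(k) = -5*(6 - k) = -30 + 5*k)
b(M, H) = -20/9 (b(M, H) = (-30 + 5*2)/9 = (-30 + 10)/9 = (⅑)*(-20) = -20/9)
w(q, m) = -20/9
(456 + w(-3, 20))*246 = (456 - 20/9)*246 = (4084/9)*246 = 334888/3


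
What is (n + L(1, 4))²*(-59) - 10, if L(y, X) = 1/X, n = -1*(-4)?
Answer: -17211/16 ≈ -1075.7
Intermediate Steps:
n = 4
L(y, X) = 1/X
(n + L(1, 4))²*(-59) - 10 = (4 + 1/4)²*(-59) - 10 = (4 + ¼)²*(-59) - 10 = (17/4)²*(-59) - 10 = (289/16)*(-59) - 10 = -17051/16 - 10 = -17211/16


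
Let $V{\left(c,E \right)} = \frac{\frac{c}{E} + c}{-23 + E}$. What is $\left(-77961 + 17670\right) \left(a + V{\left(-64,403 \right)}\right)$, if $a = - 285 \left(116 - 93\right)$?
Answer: $\frac{15130909049949}{38285} \approx 3.9522 \cdot 10^{8}$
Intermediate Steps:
$a = -6555$ ($a = \left(-285\right) 23 = -6555$)
$V{\left(c,E \right)} = \frac{c + \frac{c}{E}}{-23 + E}$
$\left(-77961 + 17670\right) \left(a + V{\left(-64,403 \right)}\right) = \left(-77961 + 17670\right) \left(-6555 - \frac{64 \left(1 + 403\right)}{403 \left(-23 + 403\right)}\right) = - 60291 \left(-6555 - \frac{64}{403} \cdot \frac{1}{380} \cdot 404\right) = - 60291 \left(-6555 - \frac{6464}{38285}\right) = \left(-60291\right) \left(- \frac{250964639}{38285}\right) = \frac{15130909049949}{38285}$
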